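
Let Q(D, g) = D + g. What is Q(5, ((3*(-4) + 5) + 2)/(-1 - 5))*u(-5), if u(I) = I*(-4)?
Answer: 350/3 ≈ 116.67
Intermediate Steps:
u(I) = -4*I
Q(5, ((3*(-4) + 5) + 2)/(-1 - 5))*u(-5) = (5 + ((3*(-4) + 5) + 2)/(-1 - 5))*(-4*(-5)) = (5 + ((-12 + 5) + 2)/(-6))*20 = (5 + (-7 + 2)*(-1/6))*20 = (5 - 5*(-1/6))*20 = (5 + 5/6)*20 = (35/6)*20 = 350/3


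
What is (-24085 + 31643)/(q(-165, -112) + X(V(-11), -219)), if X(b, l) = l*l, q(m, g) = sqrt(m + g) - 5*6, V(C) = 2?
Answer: 181131249/1148690519 - 3779*I*sqrt(277)/1148690519 ≈ 0.15769 - 5.4754e-5*I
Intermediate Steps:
q(m, g) = -30 + sqrt(g + m) (q(m, g) = sqrt(g + m) - 30 = -30 + sqrt(g + m))
X(b, l) = l**2
(-24085 + 31643)/(q(-165, -112) + X(V(-11), -219)) = (-24085 + 31643)/((-30 + sqrt(-112 - 165)) + (-219)**2) = 7558/((-30 + sqrt(-277)) + 47961) = 7558/((-30 + I*sqrt(277)) + 47961) = 7558/(47931 + I*sqrt(277))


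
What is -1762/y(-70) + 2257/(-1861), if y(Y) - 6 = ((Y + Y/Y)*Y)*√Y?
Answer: (-5450655*√70 + 1646312*I)/(5583*(-I + 805*√70)) ≈ -1.2128 + 0.043602*I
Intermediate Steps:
y(Y) = 6 + Y^(3/2)*(1 + Y) (y(Y) = 6 + ((Y + Y/Y)*Y)*√Y = 6 + ((Y + 1)*Y)*√Y = 6 + ((1 + Y)*Y)*√Y = 6 + (Y*(1 + Y))*√Y = 6 + Y^(3/2)*(1 + Y))
-1762/y(-70) + 2257/(-1861) = -1762/(6 + (-70)^(3/2) + (-70)^(5/2)) + 2257/(-1861) = -1762/(6 - 70*I*√70 + 4900*I*√70) + 2257*(-1/1861) = -1762/(6 + 4830*I*√70) - 2257/1861 = -2257/1861 - 1762/(6 + 4830*I*√70)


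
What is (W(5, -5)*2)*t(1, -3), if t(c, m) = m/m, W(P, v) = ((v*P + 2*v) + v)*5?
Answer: -400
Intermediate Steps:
W(P, v) = 15*v + 5*P*v (W(P, v) = ((P*v + 2*v) + v)*5 = ((2*v + P*v) + v)*5 = (3*v + P*v)*5 = 15*v + 5*P*v)
t(c, m) = 1
(W(5, -5)*2)*t(1, -3) = ((5*(-5)*(3 + 5))*2)*1 = ((5*(-5)*8)*2)*1 = -200*2*1 = -400*1 = -400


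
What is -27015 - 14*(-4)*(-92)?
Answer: -32167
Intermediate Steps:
-27015 - 14*(-4)*(-92) = -27015 - (-56)*(-92) = -27015 - 1*5152 = -27015 - 5152 = -32167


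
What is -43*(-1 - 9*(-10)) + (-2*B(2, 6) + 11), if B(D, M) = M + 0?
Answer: -3828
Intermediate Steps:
B(D, M) = M
-43*(-1 - 9*(-10)) + (-2*B(2, 6) + 11) = -43*(-1 - 9*(-10)) + (-2*6 + 11) = -43*(-1 + 90) + (-12 + 11) = -43*89 - 1 = -3827 - 1 = -3828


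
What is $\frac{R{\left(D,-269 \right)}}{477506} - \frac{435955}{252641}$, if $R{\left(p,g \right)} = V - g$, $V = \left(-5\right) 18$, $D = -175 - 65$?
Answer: $- \frac{208125905491}{120637593346} \approx -1.7252$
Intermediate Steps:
$D = -240$ ($D = -175 - 65 = -240$)
$V = -90$
$R{\left(p,g \right)} = -90 - g$
$\frac{R{\left(D,-269 \right)}}{477506} - \frac{435955}{252641} = \frac{-90 - -269}{477506} - \frac{435955}{252641} = \left(-90 + 269\right) \frac{1}{477506} - \frac{435955}{252641} = 179 \cdot \frac{1}{477506} - \frac{435955}{252641} = \frac{179}{477506} - \frac{435955}{252641} = - \frac{208125905491}{120637593346}$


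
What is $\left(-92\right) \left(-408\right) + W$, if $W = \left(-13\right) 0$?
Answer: $37536$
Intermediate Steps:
$W = 0$
$\left(-92\right) \left(-408\right) + W = \left(-92\right) \left(-408\right) + 0 = 37536 + 0 = 37536$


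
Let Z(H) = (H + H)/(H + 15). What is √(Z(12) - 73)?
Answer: I*√649/3 ≈ 8.4918*I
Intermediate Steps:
Z(H) = 2*H/(15 + H) (Z(H) = (2*H)/(15 + H) = 2*H/(15 + H))
√(Z(12) - 73) = √(2*12/(15 + 12) - 73) = √(2*12/27 - 73) = √(2*12*(1/27) - 73) = √(8/9 - 73) = √(-649/9) = I*√649/3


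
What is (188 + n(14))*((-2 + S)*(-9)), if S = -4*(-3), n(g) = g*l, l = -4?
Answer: -11880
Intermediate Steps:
n(g) = -4*g (n(g) = g*(-4) = -4*g)
S = 12
(188 + n(14))*((-2 + S)*(-9)) = (188 - 4*14)*((-2 + 12)*(-9)) = (188 - 56)*(10*(-9)) = 132*(-90) = -11880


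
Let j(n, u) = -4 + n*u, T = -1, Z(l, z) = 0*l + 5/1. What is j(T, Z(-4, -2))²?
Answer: 81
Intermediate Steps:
Z(l, z) = 5 (Z(l, z) = 0 + 5*1 = 0 + 5 = 5)
j(T, Z(-4, -2))² = (-4 - 1*5)² = (-4 - 5)² = (-9)² = 81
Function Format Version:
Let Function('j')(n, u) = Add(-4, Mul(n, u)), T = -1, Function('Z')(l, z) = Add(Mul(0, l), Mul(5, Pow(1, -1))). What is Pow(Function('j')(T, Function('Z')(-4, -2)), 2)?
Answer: 81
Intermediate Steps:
Function('Z')(l, z) = 5 (Function('Z')(l, z) = Add(0, Mul(5, 1)) = Add(0, 5) = 5)
Pow(Function('j')(T, Function('Z')(-4, -2)), 2) = Pow(Add(-4, Mul(-1, 5)), 2) = Pow(Add(-4, -5), 2) = Pow(-9, 2) = 81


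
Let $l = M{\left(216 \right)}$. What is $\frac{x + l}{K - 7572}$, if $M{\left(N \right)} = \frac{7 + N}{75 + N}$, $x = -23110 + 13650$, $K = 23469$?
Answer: $- \frac{2752637}{4626027} \approx -0.59503$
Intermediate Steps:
$x = -9460$
$M{\left(N \right)} = \frac{7 + N}{75 + N}$
$l = \frac{223}{291}$ ($l = \frac{7 + 216}{75 + 216} = \frac{1}{291} \cdot 223 = \frac{223}{291} \approx 0.76632$)
$\frac{x + l}{K - 7572} = \frac{-9460 + \frac{223}{291}}{23469 - 7572} = - \frac{2752637}{291 \cdot 15897} = \left(- \frac{2752637}{291}\right) \frac{1}{15897} = - \frac{2752637}{4626027}$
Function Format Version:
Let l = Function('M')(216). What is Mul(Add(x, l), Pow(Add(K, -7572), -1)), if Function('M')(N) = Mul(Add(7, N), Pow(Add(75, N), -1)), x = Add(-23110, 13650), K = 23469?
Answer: Rational(-2752637, 4626027) ≈ -0.59503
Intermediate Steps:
x = -9460
Function('M')(N) = Mul(Pow(Add(75, N), -1), Add(7, N))
l = Rational(223, 291) (l = Mul(Pow(Add(75, 216), -1), Add(7, 216)) = Mul(Pow(291, -1), 223) = Mul(Rational(1, 291), 223) = Rational(223, 291) ≈ 0.76632)
Mul(Add(x, l), Pow(Add(K, -7572), -1)) = Mul(Add(-9460, Rational(223, 291)), Pow(Add(23469, -7572), -1)) = Mul(Rational(-2752637, 291), Pow(15897, -1)) = Mul(Rational(-2752637, 291), Rational(1, 15897)) = Rational(-2752637, 4626027)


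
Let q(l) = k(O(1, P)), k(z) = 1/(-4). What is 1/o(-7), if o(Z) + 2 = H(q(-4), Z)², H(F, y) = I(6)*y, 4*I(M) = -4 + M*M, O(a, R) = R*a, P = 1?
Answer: 1/3134 ≈ 0.00031908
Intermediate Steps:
k(z) = -¼
I(M) = -1 + M²/4 (I(M) = (-4 + M*M)/4 = (-4 + M²)/4 = -1 + M²/4)
q(l) = -¼
H(F, y) = 8*y (H(F, y) = (-1 + (¼)*6²)*y = (-1 + (¼)*36)*y = (-1 + 9)*y = 8*y)
o(Z) = -2 + 64*Z² (o(Z) = -2 + (8*Z)² = -2 + 64*Z²)
1/o(-7) = 1/(-2 + 64*(-7)²) = 1/(-2 + 64*49) = 1/(-2 + 3136) = 1/3134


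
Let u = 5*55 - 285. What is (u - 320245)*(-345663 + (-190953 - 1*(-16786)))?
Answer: 166478156650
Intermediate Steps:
u = -10 (u = 275 - 285 = -10)
(u - 320245)*(-345663 + (-190953 - 1*(-16786))) = (-10 - 320245)*(-345663 + (-190953 - 1*(-16786))) = -320255*(-345663 + (-190953 + 16786)) = -320255*(-345663 - 174167) = -320255*(-519830) = 166478156650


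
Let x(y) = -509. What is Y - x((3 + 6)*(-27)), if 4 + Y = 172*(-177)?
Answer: -29939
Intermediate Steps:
Y = -30448 (Y = -4 + 172*(-177) = -4 - 30444 = -30448)
Y - x((3 + 6)*(-27)) = -30448 - 1*(-509) = -30448 + 509 = -29939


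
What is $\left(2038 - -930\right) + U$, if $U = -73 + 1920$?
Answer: $4815$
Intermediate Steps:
$U = 1847$
$\left(2038 - -930\right) + U = \left(2038 - -930\right) + 1847 = \left(2038 + 930\right) + 1847 = 2968 + 1847 = 4815$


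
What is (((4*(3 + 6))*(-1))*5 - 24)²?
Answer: 41616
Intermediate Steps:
(((4*(3 + 6))*(-1))*5 - 24)² = (((4*9)*(-1))*5 - 24)² = ((36*(-1))*5 - 24)² = (-36*5 - 24)² = (-180 - 24)² = (-204)² = 41616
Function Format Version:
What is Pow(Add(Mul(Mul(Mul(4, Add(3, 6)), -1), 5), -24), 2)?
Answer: 41616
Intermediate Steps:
Pow(Add(Mul(Mul(Mul(4, Add(3, 6)), -1), 5), -24), 2) = Pow(Add(Mul(Mul(Mul(4, 9), -1), 5), -24), 2) = Pow(Add(Mul(Mul(36, -1), 5), -24), 2) = Pow(Add(Mul(-36, 5), -24), 2) = Pow(Add(-180, -24), 2) = Pow(-204, 2) = 41616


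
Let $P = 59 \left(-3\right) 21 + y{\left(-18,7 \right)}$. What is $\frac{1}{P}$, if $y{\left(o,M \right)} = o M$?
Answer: $- \frac{1}{3843} \approx -0.00026021$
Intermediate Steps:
$y{\left(o,M \right)} = M o$
$P = -3843$ ($P = 59 \left(-3\right) 21 + 7 \left(-18\right) = \left(-177\right) 21 - 126 = -3717 - 126 = -3843$)
$\frac{1}{P} = \frac{1}{-3843} = - \frac{1}{3843}$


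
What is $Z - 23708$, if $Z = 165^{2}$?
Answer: $3517$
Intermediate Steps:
$Z = 27225$
$Z - 23708 = 27225 - 23708 = 3517$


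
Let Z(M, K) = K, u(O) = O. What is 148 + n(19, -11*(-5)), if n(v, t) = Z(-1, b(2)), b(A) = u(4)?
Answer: 152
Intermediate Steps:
b(A) = 4
n(v, t) = 4
148 + n(19, -11*(-5)) = 148 + 4 = 152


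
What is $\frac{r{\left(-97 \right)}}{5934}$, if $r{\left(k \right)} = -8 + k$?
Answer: $- \frac{35}{1978} \approx -0.017695$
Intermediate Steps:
$\frac{r{\left(-97 \right)}}{5934} = \frac{-8 - 97}{5934} = \left(-105\right) \frac{1}{5934} = - \frac{35}{1978}$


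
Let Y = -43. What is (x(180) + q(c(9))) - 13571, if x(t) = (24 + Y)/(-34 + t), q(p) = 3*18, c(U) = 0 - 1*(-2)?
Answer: -1973501/146 ≈ -13517.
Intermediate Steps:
c(U) = 2 (c(U) = 0 + 2 = 2)
q(p) = 54
x(t) = -19/(-34 + t) (x(t) = (24 - 43)/(-34 + t) = -19/(-34 + t))
(x(180) + q(c(9))) - 13571 = (-19/(-34 + 180) + 54) - 13571 = (-19/146 + 54) - 13571 = 7865/146 - 13571 = -1973501/146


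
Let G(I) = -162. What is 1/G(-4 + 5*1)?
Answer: -1/162 ≈ -0.0061728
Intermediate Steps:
1/G(-4 + 5*1) = 1/(-162) = -1/162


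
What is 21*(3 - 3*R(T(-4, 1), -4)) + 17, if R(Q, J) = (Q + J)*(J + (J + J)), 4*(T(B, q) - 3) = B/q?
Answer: -1432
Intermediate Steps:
T(B, q) = 3 + B/(4*q) (T(B, q) = 3 + (B/q)/4 = 3 + B/(4*q))
R(Q, J) = 3*J*(J + Q) (R(Q, J) = (J + Q)*(J + 2*J) = (J + Q)*(3*J) = 3*J*(J + Q))
21*(3 - 3*R(T(-4, 1), -4)) + 17 = 21*(3 - 9*(-4)*(-4 + (3 + (¼)*(-4)/1))) + 17 = 21*(3 - 9*(-4)*(-4 + (3 + (¼)*(-4)*1))) + 17 = 21*(3 - 9*(-4)*(-4 + (3 - 1))) + 17 = 21*(3 - 9*(-4)*(-4 + 2)) + 17 = 21*(3 - 9*(-4)*(-2)) + 17 = 21*(3 - 3*24) + 17 = 21*(3 - 72) + 17 = 21*(-69) + 17 = -1449 + 17 = -1432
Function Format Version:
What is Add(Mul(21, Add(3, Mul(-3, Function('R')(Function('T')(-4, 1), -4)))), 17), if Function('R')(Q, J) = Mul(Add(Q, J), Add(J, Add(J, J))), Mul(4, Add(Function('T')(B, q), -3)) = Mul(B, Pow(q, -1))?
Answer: -1432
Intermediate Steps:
Function('T')(B, q) = Add(3, Mul(Rational(1, 4), B, Pow(q, -1))) (Function('T')(B, q) = Add(3, Mul(Rational(1, 4), Mul(B, Pow(q, -1)))) = Add(3, Mul(Rational(1, 4), B, Pow(q, -1))))
Function('R')(Q, J) = Mul(3, J, Add(J, Q)) (Function('R')(Q, J) = Mul(Add(J, Q), Add(J, Mul(2, J))) = Mul(Add(J, Q), Mul(3, J)) = Mul(3, J, Add(J, Q)))
Add(Mul(21, Add(3, Mul(-3, Function('R')(Function('T')(-4, 1), -4)))), 17) = Add(Mul(21, Add(3, Mul(-3, Mul(3, -4, Add(-4, Add(3, Mul(Rational(1, 4), -4, Pow(1, -1)))))))), 17) = Add(Mul(21, Add(3, Mul(-3, Mul(3, -4, Add(-4, Add(3, Mul(Rational(1, 4), -4, 1))))))), 17) = Add(Mul(21, Add(3, Mul(-3, Mul(3, -4, Add(-4, Add(3, -1)))))), 17) = Add(Mul(21, Add(3, Mul(-3, Mul(3, -4, Add(-4, 2))))), 17) = Add(Mul(21, Add(3, Mul(-3, Mul(3, -4, -2)))), 17) = Add(Mul(21, Add(3, Mul(-3, 24))), 17) = Add(Mul(21, Add(3, -72)), 17) = Add(Mul(21, -69), 17) = Add(-1449, 17) = -1432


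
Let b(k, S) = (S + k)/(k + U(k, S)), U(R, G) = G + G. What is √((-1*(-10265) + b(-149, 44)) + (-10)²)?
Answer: √38574570/61 ≈ 101.82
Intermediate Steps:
U(R, G) = 2*G
b(k, S) = (S + k)/(k + 2*S)
√((-1*(-10265) + b(-149, 44)) + (-10)²) = √((-1*(-10265) + (44 - 149)/(-149 + 2*44)) + (-10)²) = √((10265 - 105/(-149 + 88)) + 100) = √((10265 - 105/(-61)) + 100) = √((10265 - 1/61*(-105)) + 100) = √((10265 + 105/61) + 100) = √(626270/61 + 100) = √(632370/61) = √38574570/61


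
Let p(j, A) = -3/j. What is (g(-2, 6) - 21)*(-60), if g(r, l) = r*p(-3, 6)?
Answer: 1380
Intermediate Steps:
g(r, l) = r (g(r, l) = r*(-3/(-3)) = r*(-3*(-1/3)) = r*1 = r)
(g(-2, 6) - 21)*(-60) = (-2 - 21)*(-60) = -23*(-60) = 1380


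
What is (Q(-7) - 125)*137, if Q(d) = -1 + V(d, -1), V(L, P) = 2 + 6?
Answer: -16166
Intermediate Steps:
V(L, P) = 8
Q(d) = 7 (Q(d) = -1 + 8 = 7)
(Q(-7) - 125)*137 = (7 - 125)*137 = -118*137 = -16166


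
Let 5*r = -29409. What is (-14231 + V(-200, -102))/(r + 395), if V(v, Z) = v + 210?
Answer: 71105/27434 ≈ 2.5919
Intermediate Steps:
r = -29409/5 (r = (1/5)*(-29409) = -29409/5 ≈ -5881.8)
V(v, Z) = 210 + v
(-14231 + V(-200, -102))/(r + 395) = (-14231 + (210 - 200))/(-29409/5 + 395) = (-14231 + 10)/(-27434/5) = -14221*(-5/27434) = 71105/27434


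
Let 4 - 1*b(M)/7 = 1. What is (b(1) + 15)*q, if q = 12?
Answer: 432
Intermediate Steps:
b(M) = 21 (b(M) = 28 - 7*1 = 28 - 7 = 21)
(b(1) + 15)*q = (21 + 15)*12 = 36*12 = 432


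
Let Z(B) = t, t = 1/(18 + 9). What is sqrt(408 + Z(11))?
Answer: sqrt(33051)/9 ≈ 20.200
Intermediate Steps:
t = 1/27 ≈ 0.037037
Z(B) = 1/27
sqrt(408 + Z(11)) = sqrt(408 + 1/27) = sqrt(11017/27) = sqrt(33051)/9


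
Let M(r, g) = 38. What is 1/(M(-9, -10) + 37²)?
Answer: 1/1407 ≈ 0.00071073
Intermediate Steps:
1/(M(-9, -10) + 37²) = 1/(38 + 37²) = 1/(38 + 1369) = 1/1407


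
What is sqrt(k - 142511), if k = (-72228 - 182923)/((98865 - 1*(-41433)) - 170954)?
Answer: 9*I*sqrt(25833842335)/3832 ≈ 377.5*I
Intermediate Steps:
k = 255151/30656 (k = -255151/((98865 + 41433) - 170954) = -255151/(140298 - 170954) = -255151/(-30656) = -255151*(-1/30656) = 255151/30656 ≈ 8.3230)
sqrt(k - 142511) = sqrt(255151/30656 - 142511) = sqrt(-4368562065/30656) = 9*I*sqrt(25833842335)/3832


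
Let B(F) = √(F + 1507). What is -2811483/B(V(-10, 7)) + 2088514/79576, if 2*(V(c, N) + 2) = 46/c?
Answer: 1044257/39788 - 937161*√150270/5009 ≈ -72501.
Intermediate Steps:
V(c, N) = -2 + 23/c (V(c, N) = -2 + (46/c)/2 = -2 + 23/c)
B(F) = √(1507 + F)
-2811483/B(V(-10, 7)) + 2088514/79576 = -2811483/√(1507 + (-2 + 23/(-10))) + 2088514/79576 = -2811483/√(1507 + (-2 + 23*(-⅒))) + 2088514*(1/79576) = -2811483/√(1507 + (-2 - 23/10)) + 1044257/39788 = -2811483/√(1507 - 43/10) + 1044257/39788 = -2811483*√150270/15027 + 1044257/39788 = -937161*√150270/5009 + 1044257/39788 = 1044257/39788 - 937161*√150270/5009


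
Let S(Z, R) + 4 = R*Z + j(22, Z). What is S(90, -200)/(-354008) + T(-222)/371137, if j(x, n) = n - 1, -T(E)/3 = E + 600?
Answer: 6247474283/131385467096 ≈ 0.047551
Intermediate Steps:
T(E) = -1800 - 3*E (T(E) = -3*(E + 600) = -3*(600 + E) = -1800 - 3*E)
j(x, n) = -1 + n
S(Z, R) = -5 + Z + R*Z (S(Z, R) = -4 + (R*Z + (-1 + Z)) = -4 + (-1 + Z + R*Z) = -5 + Z + R*Z)
S(90, -200)/(-354008) + T(-222)/371137 = (-5 + 90 - 200*90)/(-354008) + (-1800 - 3*(-222))/371137 = (-5 + 90 - 18000)*(-1/354008) + (-1800 + 666)*(1/371137) = -17915*(-1/354008) - 1134*1/371137 = 17915/354008 - 1134/371137 = 6247474283/131385467096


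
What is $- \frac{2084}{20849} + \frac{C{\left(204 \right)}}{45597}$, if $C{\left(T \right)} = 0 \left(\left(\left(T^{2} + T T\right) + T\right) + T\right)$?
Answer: $- \frac{2084}{20849} \approx -0.099957$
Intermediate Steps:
$C{\left(T \right)} = 0$ ($C{\left(T \right)} = 0 \left(\left(\left(T^{2} + T^{2}\right) + T\right) + T\right) = 0 \left(\left(2 T^{2} + T\right) + T\right) = 0 \left(\left(T + 2 T^{2}\right) + T\right) = 0 \left(2 T + 2 T^{2}\right) = 0$)
$- \frac{2084}{20849} + \frac{C{\left(204 \right)}}{45597} = - \frac{2084}{20849} + \frac{0}{45597} = \left(-2084\right) \frac{1}{20849} + 0 \cdot \frac{1}{45597} = - \frac{2084}{20849} + 0 = - \frac{2084}{20849}$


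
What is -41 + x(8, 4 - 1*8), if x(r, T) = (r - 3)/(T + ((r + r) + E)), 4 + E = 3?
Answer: -446/11 ≈ -40.545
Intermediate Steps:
E = -1 (E = -4 + 3 = -1)
x(r, T) = (-3 + r)/(-1 + T + 2*r) (x(r, T) = (r - 3)/(T + ((r + r) - 1)) = (-3 + r)/(T + (2*r - 1)) = (-3 + r)/(T + (-1 + 2*r)) = (-3 + r)/(-1 + T + 2*r))
-41 + x(8, 4 - 1*8) = -41 + (-3 + 8)/(-1 + (4 - 1*8) + 2*8) = -41 + 5/(-1 + (4 - 8) + 16) = -41 + 5/(-1 - 4 + 16) = -41 + 5/11 = -446/11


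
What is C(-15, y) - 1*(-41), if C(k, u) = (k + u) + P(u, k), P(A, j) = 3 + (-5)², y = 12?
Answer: 66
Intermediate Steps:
P(A, j) = 28 (P(A, j) = 3 + 25 = 28)
C(k, u) = 28 + k + u (C(k, u) = (k + u) + 28 = 28 + k + u)
C(-15, y) - 1*(-41) = (28 - 15 + 12) - 1*(-41) = 25 + 41 = 66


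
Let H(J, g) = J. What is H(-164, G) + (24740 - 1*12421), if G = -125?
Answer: 12155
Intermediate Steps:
H(-164, G) + (24740 - 1*12421) = -164 + (24740 - 1*12421) = -164 + (24740 - 12421) = -164 + 12319 = 12155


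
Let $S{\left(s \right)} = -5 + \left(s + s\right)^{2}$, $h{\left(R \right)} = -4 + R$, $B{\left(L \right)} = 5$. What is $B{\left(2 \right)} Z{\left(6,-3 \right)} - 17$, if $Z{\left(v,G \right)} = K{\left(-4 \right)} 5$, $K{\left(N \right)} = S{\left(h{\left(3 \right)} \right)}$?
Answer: $-42$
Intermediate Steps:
$S{\left(s \right)} = -5 + 4 s^{2}$ ($S{\left(s \right)} = -5 + \left(2 s\right)^{2} = -5 + 4 s^{2}$)
$K{\left(N \right)} = -1$ ($K{\left(N \right)} = -5 + 4 \left(-4 + 3\right)^{2} = -5 + 4 \left(-1\right)^{2} = -5 + 4 \cdot 1 = -5 + 4 = -1$)
$Z{\left(v,G \right)} = -5$ ($Z{\left(v,G \right)} = \left(-1\right) 5 = -5$)
$B{\left(2 \right)} Z{\left(6,-3 \right)} - 17 = 5 \left(-5\right) - 17 = -25 - 17 = -42$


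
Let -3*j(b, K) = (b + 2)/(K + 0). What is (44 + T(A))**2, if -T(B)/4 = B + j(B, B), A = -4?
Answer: 33124/9 ≈ 3680.4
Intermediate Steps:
j(b, K) = -(2 + b)/(3*K) (j(b, K) = -(b + 2)/(3*(K + 0)) = -(2 + b)/(3*K))
T(B) = -4*B - 4*(-2 - B)/(3*B) (T(B) = -4*(B + (-2 - B)/(3*B)) = -4*B - 4*(-2 - B)/(3*B))
(44 + T(A))**2 = (44 + (4/3 - 4*(-4) + (8/3)/(-4)))**2 = (44 + (4/3 + 16 + (8/3)*(-1/4)))**2 = (44 + (4/3 + 16 - 2/3))**2 = (44 + 50/3)**2 = (182/3)**2 = 33124/9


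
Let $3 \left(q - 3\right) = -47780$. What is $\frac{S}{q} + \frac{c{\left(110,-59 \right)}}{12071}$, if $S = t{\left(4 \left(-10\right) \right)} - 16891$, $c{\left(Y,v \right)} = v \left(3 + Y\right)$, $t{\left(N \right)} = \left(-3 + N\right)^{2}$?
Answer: $\frac{9835943}{25071467} \approx 0.39232$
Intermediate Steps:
$q = - \frac{47771}{3}$ ($q = 3 + \frac{1}{3} \left(-47780\right) = 3 - \frac{47780}{3} = - \frac{47771}{3} \approx -15924.0$)
$S = -15042$ ($S = \left(-3 + 4 \left(-10\right)\right)^{2} - 16891 = \left(-3 - 40\right)^{2} - 16891 = \left(-43\right)^{2} - 16891 = 1849 - 16891 = -15042$)
$\frac{S}{q} + \frac{c{\left(110,-59 \right)}}{12071} = - \frac{15042}{- \frac{47771}{3}} + \frac{\left(-59\right) \left(3 + 110\right)}{12071} = \left(-15042\right) \left(- \frac{3}{47771}\right) + \left(-59\right) 113 \cdot \frac{1}{12071} = \frac{1962}{2077} - \frac{6667}{12071} = \frac{9835943}{25071467}$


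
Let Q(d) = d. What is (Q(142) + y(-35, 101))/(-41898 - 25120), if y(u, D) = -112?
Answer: -15/33509 ≈ -0.00044764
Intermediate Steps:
(Q(142) + y(-35, 101))/(-41898 - 25120) = (142 - 112)/(-41898 - 25120) = 30/(-67018) = 30*(-1/67018) = -15/33509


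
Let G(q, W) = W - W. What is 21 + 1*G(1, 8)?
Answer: 21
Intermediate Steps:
G(q, W) = 0
21 + 1*G(1, 8) = 21 + 1*0 = 21 + 0 = 21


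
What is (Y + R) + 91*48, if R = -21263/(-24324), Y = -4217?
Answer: 3694187/24324 ≈ 151.87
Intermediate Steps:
R = 21263/24324 (R = -21263*(-1/24324) = 21263/24324 ≈ 0.87416)
(Y + R) + 91*48 = (-4217 + 21263/24324) + 91*48 = -102553045/24324 + 4368 = 3694187/24324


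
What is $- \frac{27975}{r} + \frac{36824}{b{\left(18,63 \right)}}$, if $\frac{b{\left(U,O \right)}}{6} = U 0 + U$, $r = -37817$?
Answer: $\frac{348898627}{1021059} \approx 341.7$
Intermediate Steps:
$b{\left(U,O \right)} = 6 U$ ($b{\left(U,O \right)} = 6 \left(U 0 + U\right) = 6 \left(0 + U\right) = 6 U$)
$- \frac{27975}{r} + \frac{36824}{b{\left(18,63 \right)}} = - \frac{27975}{-37817} + \frac{36824}{6 \cdot 18} = \left(-27975\right) \left(- \frac{1}{37817}\right) + \frac{36824}{108} = \frac{27975}{37817} + 36824 \cdot \frac{1}{108} = \frac{27975}{37817} + \frac{9206}{27} = \frac{348898627}{1021059}$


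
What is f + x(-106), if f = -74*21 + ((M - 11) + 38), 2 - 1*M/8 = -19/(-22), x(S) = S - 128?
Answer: -19271/11 ≈ -1751.9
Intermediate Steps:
x(S) = -128 + S
M = 100/11 (M = 16 - (-152)/(-22) = 16 - (-152)*(-1)/22 = 16 - 8*19/22 = 16 - 76/11 = 100/11 ≈ 9.0909)
f = -16697/11 (f = -74*21 + ((100/11 - 11) + 38) = -1554 + (-21/11 + 38) = -1554 + 397/11 = -16697/11 ≈ -1517.9)
f + x(-106) = -16697/11 + (-128 - 106) = -16697/11 - 234 = -19271/11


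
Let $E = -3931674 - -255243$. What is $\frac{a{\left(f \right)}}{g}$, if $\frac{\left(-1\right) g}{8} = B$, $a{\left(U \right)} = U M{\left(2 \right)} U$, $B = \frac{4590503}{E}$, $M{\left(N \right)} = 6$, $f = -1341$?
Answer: $\frac{19833768045333}{18362012} \approx 1.0802 \cdot 10^{6}$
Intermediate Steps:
$E = -3676431$ ($E = -3931674 + 255243 = -3676431$)
$B = - \frac{4590503}{3676431}$ ($B = \frac{4590503}{-3676431} = 4590503 \left(- \frac{1}{3676431}\right) = - \frac{4590503}{3676431} \approx -1.2486$)
$a{\left(U \right)} = 6 U^{2}$ ($a{\left(U \right)} = U 6 U = 6 U U = 6 U^{2}$)
$g = \frac{36724024}{3676431}$ ($g = \left(-8\right) \left(- \frac{4590503}{3676431}\right) = \frac{36724024}{3676431} \approx 9.989$)
$\frac{a{\left(f \right)}}{g} = \frac{6 \left(-1341\right)^{2}}{\frac{36724024}{3676431}} = 6 \cdot 1798281 \cdot \frac{3676431}{36724024} = 10789686 \cdot \frac{3676431}{36724024} = \frac{19833768045333}{18362012}$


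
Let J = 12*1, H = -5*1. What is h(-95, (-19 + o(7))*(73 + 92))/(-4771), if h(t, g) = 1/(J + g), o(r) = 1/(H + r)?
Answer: 2/29012451 ≈ 6.8936e-8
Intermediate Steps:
H = -5
J = 12
o(r) = 1/(-5 + r)
h(t, g) = 1/(12 + g)
h(-95, (-19 + o(7))*(73 + 92))/(-4771) = 1/((12 + (-19 + 1/(-5 + 7))*(73 + 92))*(-4771)) = -1/4771/(12 + (-19 + 1/2)*165) = -1/4771/(12 + (-19 + ½)*165) = -1/4771/(12 - 37/2*165) = -1/4771/(12 - 6105/2) = -1/4771/(-6081/2) = -2/6081*(-1/4771) = 2/29012451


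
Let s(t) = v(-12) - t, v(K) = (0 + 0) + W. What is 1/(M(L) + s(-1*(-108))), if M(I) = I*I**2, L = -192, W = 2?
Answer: -1/7077994 ≈ -1.4128e-7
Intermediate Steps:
v(K) = 2 (v(K) = (0 + 0) + 2 = 0 + 2 = 2)
s(t) = 2 - t
M(I) = I**3
1/(M(L) + s(-1*(-108))) = 1/((-192)**3 + (2 - (-1)*(-108))) = 1/(-7077888 + (2 - 1*108)) = 1/(-7077888 + (2 - 108)) = 1/(-7077888 - 106) = 1/(-7077994) = -1/7077994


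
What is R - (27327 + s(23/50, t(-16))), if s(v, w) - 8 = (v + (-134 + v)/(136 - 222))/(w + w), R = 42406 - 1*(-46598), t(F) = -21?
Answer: 742495337/12040 ≈ 61669.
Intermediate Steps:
R = 89004 (R = 42406 + 46598 = 89004)
s(v, w) = 8 + (67/43 + 85*v/86)/(2*w) (s(v, w) = 8 + (v + (-134 + v)/(136 - 222))/(w + w) = 8 + (v + (-134 + v)/(-86))/((2*w)) = 8 + (v + (-134 + v)*(-1/86))*(1/(2*w)) = 8 + (v + (67/43 - v/86))*(1/(2*w)) = 8 + (67/43 + 85*v/86)*(1/(2*w)) = 8 + (67/43 + 85*v/86)/(2*w))
R - (27327 + s(23/50, t(-16))) = 89004 - (27327 + (1/172)*(134 + 85*(23/50) + 1376*(-21))/(-21)) = 89004 - (27327 + (1/172)*(-1/21)*(134 + 85*(23*(1/50)) - 28896)) = 89004 - (27327 + (1/172)*(-1/21)*(134 + 85*(23/50) - 28896)) = 89004 - (27327 + (1/172)*(-1/21)*(134 + 391/10 - 28896)) = 89004 - (27327 + (1/172)*(-1/21)*(-287229/10)) = 89004 - (27327 + 95743/12040) = 89004 - 1*329112823/12040 = 89004 - 329112823/12040 = 742495337/12040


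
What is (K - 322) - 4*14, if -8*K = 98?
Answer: -1561/4 ≈ -390.25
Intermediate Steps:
K = -49/4 (K = -1/8*98 = -49/4 ≈ -12.250)
(K - 322) - 4*14 = (-49/4 - 322) - 4*14 = -1337/4 - 56 = -1561/4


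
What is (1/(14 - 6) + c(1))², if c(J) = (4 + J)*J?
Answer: 1681/64 ≈ 26.266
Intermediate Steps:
c(J) = J*(4 + J)
(1/(14 - 6) + c(1))² = (1/(14 - 6) + 1*(4 + 1))² = (1/8 + 1*5)² = (⅛ + 5)² = (41/8)² = 1681/64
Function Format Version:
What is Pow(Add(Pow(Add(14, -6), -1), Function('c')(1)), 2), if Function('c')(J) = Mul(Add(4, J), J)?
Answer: Rational(1681, 64) ≈ 26.266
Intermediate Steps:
Function('c')(J) = Mul(J, Add(4, J))
Pow(Add(Pow(Add(14, -6), -1), Function('c')(1)), 2) = Pow(Add(Pow(Add(14, -6), -1), Mul(1, Add(4, 1))), 2) = Pow(Add(Pow(8, -1), Mul(1, 5)), 2) = Pow(Add(Rational(1, 8), 5), 2) = Pow(Rational(41, 8), 2) = Rational(1681, 64)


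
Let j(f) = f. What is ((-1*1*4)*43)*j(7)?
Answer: -1204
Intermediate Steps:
((-1*1*4)*43)*j(7) = ((-1*1*4)*43)*7 = (-1*4*43)*7 = -4*43*7 = -172*7 = -1204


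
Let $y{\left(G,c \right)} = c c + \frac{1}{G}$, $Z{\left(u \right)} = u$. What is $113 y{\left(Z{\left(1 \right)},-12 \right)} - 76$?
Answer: $16309$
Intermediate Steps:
$y{\left(G,c \right)} = \frac{1}{G} + c^{2}$ ($y{\left(G,c \right)} = c^{2} + \frac{1}{G} = \frac{1}{G} + c^{2}$)
$113 y{\left(Z{\left(1 \right)},-12 \right)} - 76 = 113 \left(1^{-1} + \left(-12\right)^{2}\right) - 76 = 113 \left(1 + 144\right) - 76 = 113 \cdot 145 - 76 = 16385 - 76 = 16309$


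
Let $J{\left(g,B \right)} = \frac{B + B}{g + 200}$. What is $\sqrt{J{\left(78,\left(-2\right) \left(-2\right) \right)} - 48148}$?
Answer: $\frac{2 i \sqrt{232566738}}{139} \approx 219.43 i$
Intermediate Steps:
$J{\left(g,B \right)} = \frac{2 B}{200 + g}$
$\sqrt{J{\left(78,\left(-2\right) \left(-2\right) \right)} - 48148} = \sqrt{\frac{2 \left(\left(-2\right) \left(-2\right)\right)}{200 + 78} - 48148} = \sqrt{2 \cdot 4 \cdot \frac{1}{278} - 48148} = \sqrt{\frac{4}{139} - 48148} = \sqrt{- \frac{6692568}{139}} = \frac{2 i \sqrt{232566738}}{139}$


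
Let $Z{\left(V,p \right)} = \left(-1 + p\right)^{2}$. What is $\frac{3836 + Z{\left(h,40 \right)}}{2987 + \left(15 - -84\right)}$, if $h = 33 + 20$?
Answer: $\frac{5357}{3086} \approx 1.7359$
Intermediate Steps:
$h = 53$
$\frac{3836 + Z{\left(h,40 \right)}}{2987 + \left(15 - -84\right)} = \frac{3836 + \left(-1 + 40\right)^{2}}{2987 + \left(15 - -84\right)} = \frac{3836 + 39^{2}}{2987 + \left(15 + 84\right)} = \frac{3836 + 1521}{2987 + 99} = \frac{5357}{3086}$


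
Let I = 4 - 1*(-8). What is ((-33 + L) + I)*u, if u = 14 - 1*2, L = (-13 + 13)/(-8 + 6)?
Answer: -252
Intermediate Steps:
L = 0 (L = 0/(-2) = 0*(-½) = 0)
I = 12 (I = 4 + 8 = 12)
u = 12 (u = 14 - 2 = 12)
((-33 + L) + I)*u = ((-33 + 0) + 12)*12 = (-33 + 12)*12 = -21*12 = -252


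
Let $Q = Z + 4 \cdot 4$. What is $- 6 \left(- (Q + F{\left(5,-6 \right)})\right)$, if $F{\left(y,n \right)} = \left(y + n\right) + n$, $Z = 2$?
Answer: $66$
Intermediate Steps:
$F{\left(y,n \right)} = y + 2 n$ ($F{\left(y,n \right)} = \left(n + y\right) + n = y + 2 n$)
$Q = 18$ ($Q = 2 + 4 \cdot 4 = 2 + 16 = 18$)
$- 6 \left(- (Q + F{\left(5,-6 \right)})\right) = - 6 \left(- (18 + \left(5 + 2 \left(-6\right)\right))\right) = - 6 \left(- (18 + \left(5 - 12\right))\right) = - 6 \left(- (18 - 7)\right) = - 6 \left(\left(-1\right) 11\right) = \left(-6\right) \left(-11\right) = 66$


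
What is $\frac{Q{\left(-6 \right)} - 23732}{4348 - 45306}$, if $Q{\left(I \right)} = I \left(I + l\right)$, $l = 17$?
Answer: $\frac{11899}{20479} \approx 0.58103$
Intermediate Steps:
$Q{\left(I \right)} = I \left(17 + I\right)$ ($Q{\left(I \right)} = I \left(I + 17\right) = I \left(17 + I\right)$)
$\frac{Q{\left(-6 \right)} - 23732}{4348 - 45306} = \frac{- 6 \left(17 - 6\right) - 23732}{4348 - 45306} = \frac{\left(-6\right) 11 - 23732}{-40958} = \left(-66 - 23732\right) \left(- \frac{1}{40958}\right) = \left(-23798\right) \left(- \frac{1}{40958}\right) = \frac{11899}{20479}$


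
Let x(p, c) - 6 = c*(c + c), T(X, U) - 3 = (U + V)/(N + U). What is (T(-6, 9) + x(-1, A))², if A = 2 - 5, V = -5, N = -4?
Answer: 19321/25 ≈ 772.84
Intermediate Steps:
A = -3
T(X, U) = 3 + (-5 + U)/(-4 + U) (T(X, U) = 3 + (U - 5)/(-4 + U) = 3 + (-5 + U)/(-4 + U))
x(p, c) = 6 + 2*c² (x(p, c) = 6 + c*(c + c) = 6 + c*(2*c) = 6 + 2*c²)
(T(-6, 9) + x(-1, A))² = ((-17 + 4*9)/(-4 + 9) + (6 + 2*(-3)²))² = ((-17 + 36)/5 + (6 + 2*9))² = ((⅕)*19 + (6 + 18))² = (19/5 + 24)² = (139/5)² = 19321/25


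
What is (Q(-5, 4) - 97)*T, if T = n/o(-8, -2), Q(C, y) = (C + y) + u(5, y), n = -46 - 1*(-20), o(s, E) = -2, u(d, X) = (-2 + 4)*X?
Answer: -1170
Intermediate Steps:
u(d, X) = 2*X
n = -26 (n = -46 + 20 = -26)
Q(C, y) = C + 3*y (Q(C, y) = (C + y) + 2*y = C + 3*y)
T = 13 (T = -26/(-2) = -26*(-1/2) = 13)
(Q(-5, 4) - 97)*T = ((-5 + 3*4) - 97)*13 = ((-5 + 12) - 97)*13 = (7 - 97)*13 = -90*13 = -1170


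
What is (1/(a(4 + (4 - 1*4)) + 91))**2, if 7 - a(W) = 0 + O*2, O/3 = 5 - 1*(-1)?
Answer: 1/3844 ≈ 0.00026015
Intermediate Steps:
O = 18 (O = 3*(5 - 1*(-1)) = 3*(5 + 1) = 3*6 = 18)
a(W) = -29 (a(W) = 7 - (0 + 18*2) = 7 - (0 + 36) = 7 - 1*36 = 7 - 36 = -29)
(1/(a(4 + (4 - 1*4)) + 91))**2 = (1/(-29 + 91))**2 = (1/62)**2 = 1/3844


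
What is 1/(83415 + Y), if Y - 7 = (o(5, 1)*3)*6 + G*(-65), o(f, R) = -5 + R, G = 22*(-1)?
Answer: 1/84780 ≈ 1.1795e-5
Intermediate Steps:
G = -22
Y = 1365 (Y = 7 + (((-5 + 1)*3)*6 - 22*(-65)) = 7 + (-4*3*6 + 1430) = 7 + (-12*6 + 1430) = 7 + (-72 + 1430) = 7 + 1358 = 1365)
1/(83415 + Y) = 1/(83415 + 1365) = 1/84780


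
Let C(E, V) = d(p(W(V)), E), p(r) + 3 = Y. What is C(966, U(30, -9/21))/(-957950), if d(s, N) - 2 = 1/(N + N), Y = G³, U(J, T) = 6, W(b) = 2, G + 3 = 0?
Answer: -773/370151880 ≈ -2.0883e-6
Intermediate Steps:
G = -3 (G = -3 + 0 = -3)
Y = -27 (Y = (-3)³ = -27)
p(r) = -30 (p(r) = -3 - 27 = -30)
d(s, N) = 2 + 1/(2*N) (d(s, N) = 2 + 1/(N + N) = 2 + 1/(2*N))
C(E, V) = 2 + 1/(2*E)
C(966, U(30, -9/21))/(-957950) = (2 + (½)/966)/(-957950) = (2 + (½)*(1/966))*(-1/957950) = (2 + 1/1932)*(-1/957950) = (3865/1932)*(-1/957950) = -773/370151880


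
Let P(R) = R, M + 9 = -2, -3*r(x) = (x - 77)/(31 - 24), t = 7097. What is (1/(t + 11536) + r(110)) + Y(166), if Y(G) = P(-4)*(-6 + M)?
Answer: 8664352/130431 ≈ 66.429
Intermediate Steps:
r(x) = 11/3 - x/21 (r(x) = -(x - 77)/(3*(31 - 24)) = -(-77 + x)/(3*7) = -(-11 + x/7)/3 = 11/3 - x/21)
M = -11 (M = -9 - 2 = -11)
Y(G) = 68 (Y(G) = -4*(-6 - 11) = -4*(-17) = 68)
(1/(t + 11536) + r(110)) + Y(166) = (1/(7097 + 11536) + (11/3 - 1/21*110)) + 68 = (1/18633 + (11/3 - 110/21)) + 68 = (1/18633 - 11/7) + 68 = -204956/130431 + 68 = 8664352/130431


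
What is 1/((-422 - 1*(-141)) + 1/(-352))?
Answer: -352/98913 ≈ -0.0035587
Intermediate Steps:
1/((-422 - 1*(-141)) + 1/(-352)) = 1/((-422 + 141) - 1/352) = 1/(-281 - 1/352) = 1/(-98913/352) = -352/98913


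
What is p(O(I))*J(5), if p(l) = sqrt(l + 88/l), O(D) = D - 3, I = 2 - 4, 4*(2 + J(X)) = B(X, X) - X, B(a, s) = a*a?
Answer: 3*I*sqrt(565)/5 ≈ 14.262*I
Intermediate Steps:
B(a, s) = a**2
J(X) = -2 - X/4 + X**2/4 (J(X) = -2 + (X**2 - X)/4 = -2 + (-X/4 + X**2/4) = -2 - X/4 + X**2/4)
I = -2
O(D) = -3 + D
p(O(I))*J(5) = sqrt((-3 - 2) + 88/(-3 - 2))*(-2 - 1/4*5 + (1/4)*5**2) = sqrt(-5 + 88/(-5))*(-2 - 5/4 + (1/4)*25) = sqrt(-5 + 88*(-1/5))*(-2 - 5/4 + 25/4) = sqrt(-5 - 88/5)*3 = sqrt(-113/5)*3 = (I*sqrt(565)/5)*3 = 3*I*sqrt(565)/5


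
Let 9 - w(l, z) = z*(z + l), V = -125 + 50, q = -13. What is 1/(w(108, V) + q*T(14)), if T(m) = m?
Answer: 1/2302 ≈ 0.00043440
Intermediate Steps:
V = -75
w(l, z) = 9 - z*(l + z) (w(l, z) = 9 - z*(z + l) = 9 - z*(l + z))
1/(w(108, V) + q*T(14)) = 1/((9 - 1*(-75)**2 - 1*108*(-75)) - 13*14) = 1/((9 - 1*5625 + 8100) - 182) = 1/((9 - 5625 + 8100) - 182) = 1/(2484 - 182) = 1/2302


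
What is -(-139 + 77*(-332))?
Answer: 25703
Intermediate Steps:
-(-139 + 77*(-332)) = -(-139 - 25564) = -1*(-25703) = 25703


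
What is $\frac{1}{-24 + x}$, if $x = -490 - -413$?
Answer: $- \frac{1}{101} \approx -0.009901$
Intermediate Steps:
$x = -77$ ($x = -490 + 413 = -77$)
$\frac{1}{-24 + x} = \frac{1}{-24 - 77} = \frac{1}{-101} = - \frac{1}{101}$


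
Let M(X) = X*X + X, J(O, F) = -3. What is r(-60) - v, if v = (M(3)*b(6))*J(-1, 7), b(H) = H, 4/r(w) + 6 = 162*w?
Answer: 1050406/4863 ≈ 216.00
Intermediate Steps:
M(X) = X + X**2 (M(X) = X**2 + X = X + X**2)
r(w) = 4/(-6 + 162*w)
v = -216 (v = ((3*(1 + 3))*6)*(-3) = ((3*4)*6)*(-3) = (12*6)*(-3) = 72*(-3) = -216)
r(-60) - v = 2/(3*(-1 + 27*(-60))) - 1*(-216) = 2/(3*(-1 - 1620)) + 216 = (2/3)/(-1621) + 216 = (2/3)*(-1/1621) + 216 = -2/4863 + 216 = 1050406/4863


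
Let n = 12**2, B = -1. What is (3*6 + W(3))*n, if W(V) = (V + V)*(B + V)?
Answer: 4320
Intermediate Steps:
W(V) = 2*V*(-1 + V) (W(V) = (V + V)*(-1 + V) = (2*V)*(-1 + V) = 2*V*(-1 + V))
n = 144
(3*6 + W(3))*n = (3*6 + 2*3*(-1 + 3))*144 = (18 + 2*3*2)*144 = (18 + 12)*144 = 30*144 = 4320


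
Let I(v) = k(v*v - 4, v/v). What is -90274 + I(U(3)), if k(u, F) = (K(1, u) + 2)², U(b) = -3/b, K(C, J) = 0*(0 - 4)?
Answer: -90270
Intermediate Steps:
K(C, J) = 0 (K(C, J) = 0*(-4) = 0)
k(u, F) = 4 (k(u, F) = (0 + 2)² = 2² = 4)
I(v) = 4
-90274 + I(U(3)) = -90274 + 4 = -90270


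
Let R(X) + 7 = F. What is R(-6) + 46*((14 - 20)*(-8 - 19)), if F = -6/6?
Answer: 7444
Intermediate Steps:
F = -1 (F = -6*1/6 = -1)
R(X) = -8 (R(X) = -7 - 1 = -8)
R(-6) + 46*((14 - 20)*(-8 - 19)) = -8 + 46*((14 - 20)*(-8 - 19)) = -8 + 46*(-6*(-27)) = -8 + 46*162 = -8 + 7452 = 7444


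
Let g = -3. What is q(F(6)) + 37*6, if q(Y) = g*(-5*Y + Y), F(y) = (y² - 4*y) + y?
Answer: 438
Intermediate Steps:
F(y) = y² - 3*y
q(Y) = 12*Y (q(Y) = -3*(-5*Y + Y) = -(-12)*Y = 12*Y)
q(F(6)) + 37*6 = 12*(6*(-3 + 6)) + 37*6 = 12*(6*3) + 222 = 12*18 + 222 = 216 + 222 = 438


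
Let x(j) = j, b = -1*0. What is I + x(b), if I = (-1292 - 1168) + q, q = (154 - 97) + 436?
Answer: -1967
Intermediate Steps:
q = 493 (q = 57 + 436 = 493)
b = 0
I = -1967 (I = (-1292 - 1168) + 493 = -2460 + 493 = -1967)
I + x(b) = -1967 + 0 = -1967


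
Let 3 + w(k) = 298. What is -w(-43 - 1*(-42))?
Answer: -295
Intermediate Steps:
w(k) = 295 (w(k) = -3 + 298 = 295)
-w(-43 - 1*(-42)) = -1*295 = -295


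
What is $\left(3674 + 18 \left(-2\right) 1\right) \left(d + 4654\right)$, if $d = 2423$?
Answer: $25746126$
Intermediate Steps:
$\left(3674 + 18 \left(-2\right) 1\right) \left(d + 4654\right) = \left(3674 + 18 \left(-2\right) 1\right) \left(2423 + 4654\right) = \left(3674 - 36\right) 7077 = 3638 \cdot 7077 = 25746126$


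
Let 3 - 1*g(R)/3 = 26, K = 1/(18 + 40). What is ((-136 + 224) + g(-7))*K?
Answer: 19/58 ≈ 0.32759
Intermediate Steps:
K = 1/58 ≈ 0.017241
g(R) = -69 (g(R) = 9 - 3*26 = 9 - 78 = -69)
((-136 + 224) + g(-7))*K = ((-136 + 224) - 69)*(1/58) = (88 - 69)*(1/58) = 19*(1/58) = 19/58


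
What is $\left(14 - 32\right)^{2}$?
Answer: $324$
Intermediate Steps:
$\left(14 - 32\right)^{2} = \left(-18\right)^{2} = 324$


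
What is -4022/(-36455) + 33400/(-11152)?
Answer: -146592957/50818270 ≈ -2.8847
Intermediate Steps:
-4022/(-36455) + 33400/(-11152) = -4022*(-1/36455) + 33400*(-1/11152) = 4022/36455 - 4175/1394 = -146592957/50818270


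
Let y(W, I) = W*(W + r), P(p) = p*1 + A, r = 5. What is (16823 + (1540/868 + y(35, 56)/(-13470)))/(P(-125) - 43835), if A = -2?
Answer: -351273878/917860617 ≈ -0.38271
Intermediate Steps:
P(p) = -2 + p (P(p) = p*1 - 2 = p - 2 = -2 + p)
y(W, I) = W*(5 + W) (y(W, I) = W*(W + 5) = W*(5 + W))
(16823 + (1540/868 + y(35, 56)/(-13470)))/(P(-125) - 43835) = (16823 + (1540/868 + (35*(5 + 35))/(-13470)))/((-2 - 125) - 43835) = (16823 + (1540*(1/868) + (35*40)*(-1/13470)))/(-127 - 43835) = (16823 + (55/31 + 1400*(-1/13470)))/(-43962) = (16823 + (55/31 - 140/1347))*(-1/43962) = (16823 + 69745/41757)*(-1/43962) = (702547756/41757)*(-1/43962) = -351273878/917860617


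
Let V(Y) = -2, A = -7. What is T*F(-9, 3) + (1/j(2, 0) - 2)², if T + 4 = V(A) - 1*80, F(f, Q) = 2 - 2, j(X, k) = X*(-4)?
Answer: 289/64 ≈ 4.5156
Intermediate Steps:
j(X, k) = -4*X
F(f, Q) = 0
T = -86 (T = -4 + (-2 - 1*80) = -4 + (-2 - 80) = -4 - 82 = -86)
T*F(-9, 3) + (1/j(2, 0) - 2)² = -86*0 + (1/(-4*2) - 2)² = 0 + (1/(-8) - 2)² = 0 + (-⅛ - 2)² = 0 + (-17/8)² = 0 + 289/64 = 289/64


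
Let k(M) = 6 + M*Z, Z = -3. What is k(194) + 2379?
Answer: 1803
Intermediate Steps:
k(M) = 6 - 3*M (k(M) = 6 + M*(-3) = 6 - 3*M)
k(194) + 2379 = (6 - 3*194) + 2379 = (6 - 582) + 2379 = -576 + 2379 = 1803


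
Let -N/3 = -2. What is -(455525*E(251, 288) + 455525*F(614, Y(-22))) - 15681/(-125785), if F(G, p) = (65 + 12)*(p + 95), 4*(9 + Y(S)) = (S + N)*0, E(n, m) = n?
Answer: -393810611919444/125785 ≈ -3.1308e+9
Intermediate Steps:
N = 6 (N = -3*(-2) = 6)
Y(S) = -9 (Y(S) = -9 + ((S + 6)*0)/4 = -9 + ((6 + S)*0)/4 = -9 + (¼)*0 = -9 + 0 = -9)
F(G, p) = 7315 + 77*p (F(G, p) = 77*(95 + p) = 7315 + 77*p)
-(455525*E(251, 288) + 455525*F(614, Y(-22))) - 15681/(-125785) = -(3446502150 - 315678825) - 15681/(-125785) = -455525/(1/((7315 - 693) + 251)) - 15681*(-1/125785) = -455525/(1/(6622 + 251)) + 15681/125785 = -455525/(1/6873) + 15681/125785 = -455525/1/6873 + 15681/125785 = -455525*6873 + 15681/125785 = -3130823325 + 15681/125785 = -393810611919444/125785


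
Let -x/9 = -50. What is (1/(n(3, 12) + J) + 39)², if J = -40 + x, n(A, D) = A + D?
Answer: 274763776/180625 ≈ 1521.2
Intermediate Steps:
x = 450 (x = -9*(-50) = 450)
J = 410 (J = -40 + 450 = 410)
(1/(n(3, 12) + J) + 39)² = (1/((3 + 12) + 410) + 39)² = (1/(15 + 410) + 39)² = (1/425 + 39)² = (16576/425)² = 274763776/180625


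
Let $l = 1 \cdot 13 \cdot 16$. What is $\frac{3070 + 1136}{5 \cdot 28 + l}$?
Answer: $\frac{701}{58} \approx 12.086$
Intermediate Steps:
$l = 208$ ($l = 13 \cdot 16 = 208$)
$\frac{3070 + 1136}{5 \cdot 28 + l} = \frac{3070 + 1136}{5 \cdot 28 + 208} = \frac{4206}{140 + 208} = \frac{4206}{348} = 4206 \cdot \frac{1}{348} = \frac{701}{58}$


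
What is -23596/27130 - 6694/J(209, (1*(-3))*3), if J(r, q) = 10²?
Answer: -9198391/135650 ≈ -67.810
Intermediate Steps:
J(r, q) = 100
-23596/27130 - 6694/J(209, (1*(-3))*3) = -23596/27130 - 6694/100 = -23596*1/27130 - 6694*1/100 = -11798/13565 - 3347/50 = -9198391/135650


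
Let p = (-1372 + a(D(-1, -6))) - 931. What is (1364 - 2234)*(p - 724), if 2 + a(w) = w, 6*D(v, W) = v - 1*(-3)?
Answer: 2634940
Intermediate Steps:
D(v, W) = ½ + v/6 (D(v, W) = (v - 1*(-3))/6 = (v + 3)/6 = (3 + v)/6 = ½ + v/6)
a(w) = -2 + w
p = -6914/3 (p = (-1372 + (-2 + (½ + (⅙)*(-1)))) - 931 = (-1372 + (-2 + (½ - ⅙))) - 931 = (-1372 + (-2 + ⅓)) - 931 = (-1372 - 5/3) - 931 = -4121/3 - 931 = -6914/3 ≈ -2304.7)
(1364 - 2234)*(p - 724) = (1364 - 2234)*(-6914/3 - 724) = -870*(-9086/3) = 2634940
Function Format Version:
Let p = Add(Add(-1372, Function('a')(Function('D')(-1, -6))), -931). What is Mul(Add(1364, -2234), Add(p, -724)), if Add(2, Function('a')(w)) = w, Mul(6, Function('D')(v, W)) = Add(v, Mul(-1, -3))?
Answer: 2634940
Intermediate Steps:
Function('D')(v, W) = Add(Rational(1, 2), Mul(Rational(1, 6), v)) (Function('D')(v, W) = Mul(Rational(1, 6), Add(v, Mul(-1, -3))) = Mul(Rational(1, 6), Add(v, 3)) = Mul(Rational(1, 6), Add(3, v)) = Add(Rational(1, 2), Mul(Rational(1, 6), v)))
Function('a')(w) = Add(-2, w)
p = Rational(-6914, 3) (p = Add(Add(-1372, Add(-2, Add(Rational(1, 2), Mul(Rational(1, 6), -1)))), -931) = Add(Add(-1372, Add(-2, Add(Rational(1, 2), Rational(-1, 6)))), -931) = Add(Add(-1372, Add(-2, Rational(1, 3))), -931) = Add(Add(-1372, Rational(-5, 3)), -931) = Add(Rational(-4121, 3), -931) = Rational(-6914, 3) ≈ -2304.7)
Mul(Add(1364, -2234), Add(p, -724)) = Mul(Add(1364, -2234), Add(Rational(-6914, 3), -724)) = Mul(-870, Rational(-9086, 3)) = 2634940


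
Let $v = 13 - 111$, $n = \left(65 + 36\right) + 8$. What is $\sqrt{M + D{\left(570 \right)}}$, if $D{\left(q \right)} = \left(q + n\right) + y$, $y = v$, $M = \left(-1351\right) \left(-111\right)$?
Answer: $\sqrt{150542} \approx 388.0$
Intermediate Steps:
$M = 149961$
$n = 109$ ($n = 101 + 8 = 109$)
$v = -98$ ($v = 13 - 111 = -98$)
$y = -98$
$D{\left(q \right)} = 11 + q$ ($D{\left(q \right)} = \left(q + 109\right) - 98 = \left(109 + q\right) - 98 = 11 + q$)
$\sqrt{M + D{\left(570 \right)}} = \sqrt{149961 + \left(11 + 570\right)} = \sqrt{149961 + 581} = \sqrt{150542}$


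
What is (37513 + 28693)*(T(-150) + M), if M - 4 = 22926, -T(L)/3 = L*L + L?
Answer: -2921008720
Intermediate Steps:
T(L) = -3*L - 3*L**2 (T(L) = -3*(L*L + L) = -3*(L**2 + L) = -3*(L + L**2) = -3*L - 3*L**2)
M = 22930 (M = 4 + 22926 = 22930)
(37513 + 28693)*(T(-150) + M) = (37513 + 28693)*(-3*(-150)*(1 - 150) + 22930) = 66206*(-3*(-150)*(-149) + 22930) = 66206*(-67050 + 22930) = 66206*(-44120) = -2921008720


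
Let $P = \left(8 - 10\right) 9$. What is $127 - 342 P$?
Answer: $6283$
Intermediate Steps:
$P = -18$ ($P = \left(-2\right) 9 = -18$)
$127 - 342 P = 127 - -6156 = 127 + 6156 = 6283$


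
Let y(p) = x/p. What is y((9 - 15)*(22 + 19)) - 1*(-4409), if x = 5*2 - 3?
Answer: 1084607/246 ≈ 4409.0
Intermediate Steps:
x = 7 (x = 10 - 3 = 7)
y(p) = 7/p
y((9 - 15)*(22 + 19)) - 1*(-4409) = 7/(((9 - 15)*(22 + 19))) - 1*(-4409) = 7/((-6*41)) + 4409 = 7/(-246) + 4409 = 7*(-1/246) + 4409 = -7/246 + 4409 = 1084607/246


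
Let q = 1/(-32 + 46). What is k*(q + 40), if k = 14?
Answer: 561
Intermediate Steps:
q = 1/14 ≈ 0.071429
k*(q + 40) = 14*(1/14 + 40) = 14*(561/14) = 561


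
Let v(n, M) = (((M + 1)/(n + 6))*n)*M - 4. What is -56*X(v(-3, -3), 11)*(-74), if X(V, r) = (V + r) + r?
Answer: 49728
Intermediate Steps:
v(n, M) = -4 + M*n*(1 + M)/(6 + n) (v(n, M) = (((1 + M)/(6 + n))*n)*M - 4 = (n*(1 + M)/(6 + n))*M - 4 = M*n*(1 + M)/(6 + n) - 4 = -4 + M*n*(1 + M)/(6 + n))
X(V, r) = V + 2*r
-56*X(v(-3, -3), 11)*(-74) = -56*((-24 - 4*(-3) - 3*(-3) - 3*(-3)²)/(6 - 3) + 2*11)*(-74) = -56*((-24 + 12 + 9 - 3*9)/3 + 22)*(-74) = -56*((-24 + 12 + 9 - 27)/3 + 22)*(-74) = -56*((⅓)*(-30) + 22)*(-74) = -56*(-10 + 22)*(-74) = -56*12*(-74) = -672*(-74) = 49728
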